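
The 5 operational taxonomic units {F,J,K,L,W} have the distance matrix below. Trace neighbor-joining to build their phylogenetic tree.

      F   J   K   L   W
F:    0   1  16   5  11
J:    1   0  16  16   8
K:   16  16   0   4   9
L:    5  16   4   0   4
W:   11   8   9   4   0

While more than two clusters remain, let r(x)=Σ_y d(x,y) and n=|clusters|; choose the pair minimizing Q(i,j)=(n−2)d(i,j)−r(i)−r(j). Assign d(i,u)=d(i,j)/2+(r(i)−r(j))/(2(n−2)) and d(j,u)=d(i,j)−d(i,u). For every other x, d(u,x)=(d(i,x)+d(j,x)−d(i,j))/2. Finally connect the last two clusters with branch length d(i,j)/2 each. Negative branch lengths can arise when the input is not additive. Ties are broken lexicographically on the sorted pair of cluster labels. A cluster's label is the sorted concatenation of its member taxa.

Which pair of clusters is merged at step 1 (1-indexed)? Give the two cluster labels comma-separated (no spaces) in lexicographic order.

F,J

step 1: merge (F,J) at d=1, Q=-71; branch lengths F→-5/6, J→11/6; new cluster FJ
  updated: d(FJ,K)=31/2, d(FJ,L)=10, d(FJ,W)=9
step 2: merge (FJ,W) at d=9, Q=-77/2; branch lengths FJ→61/8, W→11/8; new cluster FJW
  updated: d(FJW,K)=31/4, d(FJW,L)=5/2
step 3: merge (FJW,K) at d=31/4, Q=-57/4; branch lengths FJW→25/8, K→37/8; new cluster FJKW
  updated: d(FJKW,L)=-5/8
step 4: merge (FJKW,L) at d=-5/8; branch lengths FJKW→-5/16, L→-5/16; new cluster FJKLW
final tree: ((((F:-5/6,J:11/6):61/8,W:11/8):25/8,K:37/8):-5/16,L:-5/16)
total length: 137/8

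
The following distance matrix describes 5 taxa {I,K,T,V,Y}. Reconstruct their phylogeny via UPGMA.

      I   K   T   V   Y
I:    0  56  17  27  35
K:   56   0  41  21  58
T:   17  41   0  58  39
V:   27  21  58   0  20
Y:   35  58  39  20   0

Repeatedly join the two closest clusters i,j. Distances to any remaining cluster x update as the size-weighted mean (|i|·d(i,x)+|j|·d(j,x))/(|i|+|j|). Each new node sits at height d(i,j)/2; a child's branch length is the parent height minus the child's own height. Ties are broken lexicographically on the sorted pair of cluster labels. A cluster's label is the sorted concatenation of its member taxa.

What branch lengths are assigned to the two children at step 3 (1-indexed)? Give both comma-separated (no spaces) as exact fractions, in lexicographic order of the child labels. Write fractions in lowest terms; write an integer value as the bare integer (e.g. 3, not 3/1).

79/4,39/4

1. join I+T (d=17) ⇒ IT; edges |I|=17/2, |T|=17/2
  updated: d(IT,K)=97/2, d(IT,V)=85/2, d(IT,Y)=37
2. join V+Y (d=20) ⇒ VY; edges |V|=10, |Y|=10
  updated: d(IT,VY)=159/4, d(K,VY)=79/2
3. join K+VY (d=79/2) ⇒ KVY; edges |K|=79/4, |VY|=39/4
  updated: d(IT,KVY)=128/3
4. join IT+KVY (d=128/3) ⇒ IKTVY; edges |IT|=77/6, |KVY|=19/12
final tree: ((I:17/2,T:17/2):77/6,(K:79/4,(V:10,Y:10):39/4):19/12)
total length: 971/12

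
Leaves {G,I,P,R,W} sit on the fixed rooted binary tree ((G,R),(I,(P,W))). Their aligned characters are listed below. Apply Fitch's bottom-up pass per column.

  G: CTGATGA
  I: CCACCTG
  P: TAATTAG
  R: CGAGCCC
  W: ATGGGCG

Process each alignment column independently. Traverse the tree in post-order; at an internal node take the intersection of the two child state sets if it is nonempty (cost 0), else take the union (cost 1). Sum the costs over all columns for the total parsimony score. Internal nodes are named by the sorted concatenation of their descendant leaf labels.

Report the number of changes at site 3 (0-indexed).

GR@0: {C} ∩ {C} = {C} (intersection, +0)
PW@0: {T} ∪ {A} = {A,T} (union, +1)
IPW@0: {C} ∪ {A,T} = {A,C,T} (union, +1)
GIPRW@0: {C} ∩ {A,C,T} = {C} (intersection, +0)
GR@1: {T} ∪ {G} = {G,T} (union, +1)
PW@1: {A} ∪ {T} = {A,T} (union, +1)
IPW@1: {C} ∪ {A,T} = {A,C,T} (union, +1)
GIPRW@1: {G,T} ∩ {A,C,T} = {T} (intersection, +0)
GR@2: {G} ∪ {A} = {A,G} (union, +1)
PW@2: {A} ∪ {G} = {A,G} (union, +1)
IPW@2: {A} ∩ {A,G} = {A} (intersection, +0)
GIPRW@2: {A,G} ∩ {A} = {A} (intersection, +0)
GR@3: {A} ∪ {G} = {A,G} (union, +1)
PW@3: {T} ∪ {G} = {G,T} (union, +1)
IPW@3: {C} ∪ {G,T} = {C,G,T} (union, +1)
GIPRW@3: {A,G} ∩ {C,G,T} = {G} (intersection, +0)
GR@4: {T} ∪ {C} = {C,T} (union, +1)
PW@4: {T} ∪ {G} = {G,T} (union, +1)
IPW@4: {C} ∪ {G,T} = {C,G,T} (union, +1)
GIPRW@4: {C,T} ∩ {C,G,T} = {C,T} (intersection, +0)
GR@5: {G} ∪ {C} = {C,G} (union, +1)
PW@5: {A} ∪ {C} = {A,C} (union, +1)
IPW@5: {T} ∪ {A,C} = {A,C,T} (union, +1)
GIPRW@5: {C,G} ∩ {A,C,T} = {C} (intersection, +0)
GR@6: {A} ∪ {C} = {A,C} (union, +1)
PW@6: {G} ∩ {G} = {G} (intersection, +0)
IPW@6: {G} ∩ {G} = {G} (intersection, +0)
GIPRW@6: {A,C} ∪ {G} = {A,C,G} (union, +1)
per-site changes: [2, 3, 2, 3, 3, 3, 2]; total = 18

3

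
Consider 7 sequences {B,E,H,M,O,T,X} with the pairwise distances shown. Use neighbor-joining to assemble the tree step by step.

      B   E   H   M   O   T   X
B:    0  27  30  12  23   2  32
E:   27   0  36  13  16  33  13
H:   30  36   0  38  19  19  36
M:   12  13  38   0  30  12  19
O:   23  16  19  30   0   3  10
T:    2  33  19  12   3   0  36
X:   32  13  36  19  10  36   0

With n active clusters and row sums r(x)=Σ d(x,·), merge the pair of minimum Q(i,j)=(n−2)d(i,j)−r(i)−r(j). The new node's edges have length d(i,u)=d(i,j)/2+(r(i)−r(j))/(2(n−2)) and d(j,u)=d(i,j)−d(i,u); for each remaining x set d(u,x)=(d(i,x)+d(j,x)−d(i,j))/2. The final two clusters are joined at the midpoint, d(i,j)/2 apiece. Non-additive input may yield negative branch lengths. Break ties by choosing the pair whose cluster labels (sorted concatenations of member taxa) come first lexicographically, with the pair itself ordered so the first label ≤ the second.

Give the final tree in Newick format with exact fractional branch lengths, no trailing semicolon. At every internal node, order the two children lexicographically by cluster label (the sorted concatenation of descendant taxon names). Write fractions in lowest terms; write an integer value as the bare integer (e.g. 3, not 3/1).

1. join B+T (d=2, Q=-221) ⇒ BT; edges |B|=31/10, |T|=-11/10
  updated: d(BT,E)=29, d(BT,H)=47/2, d(BT,M)=11, d(BT,O)=12, d(BT,X)=33
2. join BT+M (d=11, Q=-351/2) ⇒ BMT; edges |BT|=83/16, |M|=93/16
  updated: d(BMT,E)=31/2, d(BMT,H)=101/4, d(BMT,O)=31/2, d(BMT,X)=41/2
3. join E+X (d=13, Q=-121) ⇒ EX; edges |E|=20/3, |X|=19/3
  updated: d(BMT,EX)=23/2, d(EX,H)=59/2, d(EX,O)=13/2
4. join BMT+EX (d=23/2, Q=-307/4) ⇒ BEMTX; edges |BMT|=111/16, |EX|=73/16
  updated: d(BEMTX,H)=173/8, d(BEMTX,O)=21/4
5. join BEMTX+H (d=173/8, Q=-367/8) ⇒ BEHMTX; edges |BEMTX|=63/16, |H|=283/16
  updated: d(BEHMTX,O)=21/16
6. join BEHMTX+O (d=21/16) ⇒ BEHMOTX; edges |BEHMTX|=21/32, |O|=21/32
final tree: (((((B:31/10,T:-11/10):83/16,M:93/16):111/16,(E:20/3,X:19/3):73/16):63/16,H:283/16):21/32,O:21/32)
total length: 967/16

(((((B:31/10,T:-11/10):83/16,M:93/16):111/16,(E:20/3,X:19/3):73/16):63/16,H:283/16):21/32,O:21/32)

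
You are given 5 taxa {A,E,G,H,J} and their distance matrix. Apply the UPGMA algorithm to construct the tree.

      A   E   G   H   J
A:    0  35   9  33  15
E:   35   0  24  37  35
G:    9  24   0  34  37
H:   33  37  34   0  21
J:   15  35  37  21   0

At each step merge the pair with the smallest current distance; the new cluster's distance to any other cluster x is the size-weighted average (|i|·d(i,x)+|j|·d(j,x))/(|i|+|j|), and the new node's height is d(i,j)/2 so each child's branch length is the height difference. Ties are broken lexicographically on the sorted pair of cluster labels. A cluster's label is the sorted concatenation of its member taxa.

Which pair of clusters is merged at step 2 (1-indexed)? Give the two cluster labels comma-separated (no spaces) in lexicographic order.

H,J

step 1: merge (A,G) at d=9; branch lengths A→9/2, G→9/2; new cluster AG
  updated: d(AG,E)=59/2, d(AG,H)=67/2, d(AG,J)=26
step 2: merge (H,J) at d=21; branch lengths H→21/2, J→21/2; new cluster HJ
  updated: d(AG,HJ)=119/4, d(E,HJ)=36
step 3: merge (AG,E) at d=59/2; branch lengths AG→41/4, E→59/4; new cluster AEG
  updated: d(AEG,HJ)=191/6
step 4: merge (AEG,HJ) at d=191/6; branch lengths AEG→7/6, HJ→65/12; new cluster AEGHJ
final tree: (((A:9/2,G:9/2):41/4,E:59/4):7/6,(H:21/2,J:21/2):65/12)
total length: 739/12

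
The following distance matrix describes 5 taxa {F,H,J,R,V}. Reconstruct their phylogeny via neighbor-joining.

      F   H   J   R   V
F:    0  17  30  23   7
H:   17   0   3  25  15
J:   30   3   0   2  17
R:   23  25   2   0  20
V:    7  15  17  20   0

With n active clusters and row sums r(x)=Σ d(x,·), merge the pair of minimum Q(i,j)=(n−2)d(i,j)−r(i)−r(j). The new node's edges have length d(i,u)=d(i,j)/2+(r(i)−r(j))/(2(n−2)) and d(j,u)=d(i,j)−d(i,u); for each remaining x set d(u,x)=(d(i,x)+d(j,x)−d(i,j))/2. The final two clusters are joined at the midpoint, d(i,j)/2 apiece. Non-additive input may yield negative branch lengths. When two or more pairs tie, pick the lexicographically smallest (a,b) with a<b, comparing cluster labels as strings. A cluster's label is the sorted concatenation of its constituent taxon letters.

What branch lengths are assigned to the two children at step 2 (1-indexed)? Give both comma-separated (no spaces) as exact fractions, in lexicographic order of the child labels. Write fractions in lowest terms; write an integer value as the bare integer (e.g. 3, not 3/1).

iteration 1: select J,R (d=2, Q=-116); attach at lengths (-2, 4); label the merged cluster JR
  updated: d(F,JR)=51/2, d(H,JR)=13, d(JR,V)=35/2
iteration 2: select F,V (d=7, Q=-75); attach at lengths (6, 1); label the merged cluster FV
  updated: d(FV,H)=25/2, d(FV,JR)=18
iteration 3: select FV,H (d=25/2, Q=-87/2); attach at lengths (35/4, 15/4); label the merged cluster FHV
  updated: d(FHV,JR)=37/4
iteration 4: select FHV,JR (d=37/4); attach at lengths (37/8, 37/8); label the merged cluster FHJRV
final tree: (((F:6,V:1):35/4,H:15/4):37/8,(J:-2,R:4):37/8)
total length: 123/4

6,1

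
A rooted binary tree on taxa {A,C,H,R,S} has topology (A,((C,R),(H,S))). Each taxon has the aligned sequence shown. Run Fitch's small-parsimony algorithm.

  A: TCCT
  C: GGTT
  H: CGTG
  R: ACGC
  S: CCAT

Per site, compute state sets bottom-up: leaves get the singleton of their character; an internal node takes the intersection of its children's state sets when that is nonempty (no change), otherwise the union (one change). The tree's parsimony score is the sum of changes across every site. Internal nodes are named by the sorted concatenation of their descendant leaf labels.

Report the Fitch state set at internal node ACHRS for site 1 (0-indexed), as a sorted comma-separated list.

C

[col 0] CR: children C:{G}, R:{A} ∪→ {A,G}; cost 1
[col 0] HS: children H:{C}, S:{C} ∩→ {C}; cost 0
[col 0] CHRS: children CR:{A,G}, HS:{C} ∪→ {A,C,G}; cost 1
[col 0] ACHRS: children A:{T}, CHRS:{A,C,G} ∪→ {A,C,G,T}; cost 1
[col 1] CR: children C:{G}, R:{C} ∪→ {C,G}; cost 1
[col 1] HS: children H:{G}, S:{C} ∪→ {C,G}; cost 1
[col 1] CHRS: children CR:{C,G}, HS:{C,G} ∩→ {C,G}; cost 0
[col 1] ACHRS: children A:{C}, CHRS:{C,G} ∩→ {C}; cost 0
[col 2] CR: children C:{T}, R:{G} ∪→ {G,T}; cost 1
[col 2] HS: children H:{T}, S:{A} ∪→ {A,T}; cost 1
[col 2] CHRS: children CR:{G,T}, HS:{A,T} ∩→ {T}; cost 0
[col 2] ACHRS: children A:{C}, CHRS:{T} ∪→ {C,T}; cost 1
[col 3] CR: children C:{T}, R:{C} ∪→ {C,T}; cost 1
[col 3] HS: children H:{G}, S:{T} ∪→ {G,T}; cost 1
[col 3] CHRS: children CR:{C,T}, HS:{G,T} ∩→ {T}; cost 0
[col 3] ACHRS: children A:{T}, CHRS:{T} ∩→ {T}; cost 0
per-site changes: [3, 2, 3, 2]; total = 10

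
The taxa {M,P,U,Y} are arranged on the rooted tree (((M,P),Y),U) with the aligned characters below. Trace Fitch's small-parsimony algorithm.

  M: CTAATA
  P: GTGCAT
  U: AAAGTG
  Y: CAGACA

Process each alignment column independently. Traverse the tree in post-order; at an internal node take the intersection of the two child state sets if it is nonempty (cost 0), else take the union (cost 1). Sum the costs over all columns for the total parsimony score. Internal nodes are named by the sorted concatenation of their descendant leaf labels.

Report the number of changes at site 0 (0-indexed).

2

[col 0] MP: children M:{C}, P:{G} ∪→ {C,G}; cost 1
[col 0] MPY: children MP:{C,G}, Y:{C} ∩→ {C}; cost 0
[col 0] MPUY: children MPY:{C}, U:{A} ∪→ {A,C}; cost 1
[col 1] MP: children M:{T}, P:{T} ∩→ {T}; cost 0
[col 1] MPY: children MP:{T}, Y:{A} ∪→ {A,T}; cost 1
[col 1] MPUY: children MPY:{A,T}, U:{A} ∩→ {A}; cost 0
[col 2] MP: children M:{A}, P:{G} ∪→ {A,G}; cost 1
[col 2] MPY: children MP:{A,G}, Y:{G} ∩→ {G}; cost 0
[col 2] MPUY: children MPY:{G}, U:{A} ∪→ {A,G}; cost 1
[col 3] MP: children M:{A}, P:{C} ∪→ {A,C}; cost 1
[col 3] MPY: children MP:{A,C}, Y:{A} ∩→ {A}; cost 0
[col 3] MPUY: children MPY:{A}, U:{G} ∪→ {A,G}; cost 1
[col 4] MP: children M:{T}, P:{A} ∪→ {A,T}; cost 1
[col 4] MPY: children MP:{A,T}, Y:{C} ∪→ {A,C,T}; cost 1
[col 4] MPUY: children MPY:{A,C,T}, U:{T} ∩→ {T}; cost 0
[col 5] MP: children M:{A}, P:{T} ∪→ {A,T}; cost 1
[col 5] MPY: children MP:{A,T}, Y:{A} ∩→ {A}; cost 0
[col 5] MPUY: children MPY:{A}, U:{G} ∪→ {A,G}; cost 1
per-site changes: [2, 1, 2, 2, 2, 2]; total = 11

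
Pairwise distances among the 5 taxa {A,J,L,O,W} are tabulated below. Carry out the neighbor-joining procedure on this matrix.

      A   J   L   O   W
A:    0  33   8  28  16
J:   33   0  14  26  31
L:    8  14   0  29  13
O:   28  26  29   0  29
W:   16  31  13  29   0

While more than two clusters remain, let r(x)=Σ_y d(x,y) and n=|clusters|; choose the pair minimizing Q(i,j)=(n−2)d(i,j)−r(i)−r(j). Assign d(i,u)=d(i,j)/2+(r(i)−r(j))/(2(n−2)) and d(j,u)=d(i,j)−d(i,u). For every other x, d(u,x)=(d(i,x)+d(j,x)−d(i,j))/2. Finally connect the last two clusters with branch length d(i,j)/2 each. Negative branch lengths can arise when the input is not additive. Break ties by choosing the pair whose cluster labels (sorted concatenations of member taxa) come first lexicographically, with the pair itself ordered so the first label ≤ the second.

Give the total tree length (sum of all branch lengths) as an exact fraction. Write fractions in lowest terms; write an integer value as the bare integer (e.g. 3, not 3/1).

iteration 1: select J,O (d=26, Q=-138); attach at lengths (35/3, 43/3); label the merged cluster JO
  updated: d(A,JO)=35/2, d(JO,L)=17/2, d(JO,W)=17
iteration 2: select A,W (d=16, Q=-111/2); attach at lengths (55/8, 73/8); label the merged cluster AW
  updated: d(AW,JO)=37/4, d(AW,L)=5/2
iteration 3: select AW,JO (d=37/4, Q=-81/4); attach at lengths (13/8, 61/8); label the merged cluster AJOW
  updated: d(AJOW,L)=7/8
iteration 4: select AJOW,L (d=7/8); attach at lengths (7/16, 7/16); label the merged cluster AJLOW
final tree: (((A:55/8,W:73/8):13/8,(J:35/3,O:43/3):61/8):7/16,L:7/16)
total length: 417/8

417/8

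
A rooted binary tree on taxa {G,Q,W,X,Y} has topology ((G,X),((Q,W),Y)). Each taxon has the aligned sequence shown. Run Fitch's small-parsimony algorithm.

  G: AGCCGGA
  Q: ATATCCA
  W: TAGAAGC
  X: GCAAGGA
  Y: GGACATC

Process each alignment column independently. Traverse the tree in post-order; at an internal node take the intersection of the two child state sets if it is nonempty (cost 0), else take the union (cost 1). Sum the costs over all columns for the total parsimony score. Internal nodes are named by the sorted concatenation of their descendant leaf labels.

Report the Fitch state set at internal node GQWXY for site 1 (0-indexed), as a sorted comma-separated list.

G

[col 0] GX: children G:{A}, X:{G} ∪→ {A,G}; cost 1
[col 0] QW: children Q:{A}, W:{T} ∪→ {A,T}; cost 1
[col 0] QWY: children QW:{A,T}, Y:{G} ∪→ {A,G,T}; cost 1
[col 0] GQWXY: children GX:{A,G}, QWY:{A,G,T} ∩→ {A,G}; cost 0
[col 1] GX: children G:{G}, X:{C} ∪→ {C,G}; cost 1
[col 1] QW: children Q:{T}, W:{A} ∪→ {A,T}; cost 1
[col 1] QWY: children QW:{A,T}, Y:{G} ∪→ {A,G,T}; cost 1
[col 1] GQWXY: children GX:{C,G}, QWY:{A,G,T} ∩→ {G}; cost 0
[col 2] GX: children G:{C}, X:{A} ∪→ {A,C}; cost 1
[col 2] QW: children Q:{A}, W:{G} ∪→ {A,G}; cost 1
[col 2] QWY: children QW:{A,G}, Y:{A} ∩→ {A}; cost 0
[col 2] GQWXY: children GX:{A,C}, QWY:{A} ∩→ {A}; cost 0
[col 3] GX: children G:{C}, X:{A} ∪→ {A,C}; cost 1
[col 3] QW: children Q:{T}, W:{A} ∪→ {A,T}; cost 1
[col 3] QWY: children QW:{A,T}, Y:{C} ∪→ {A,C,T}; cost 1
[col 3] GQWXY: children GX:{A,C}, QWY:{A,C,T} ∩→ {A,C}; cost 0
[col 4] GX: children G:{G}, X:{G} ∩→ {G}; cost 0
[col 4] QW: children Q:{C}, W:{A} ∪→ {A,C}; cost 1
[col 4] QWY: children QW:{A,C}, Y:{A} ∩→ {A}; cost 0
[col 4] GQWXY: children GX:{G}, QWY:{A} ∪→ {A,G}; cost 1
[col 5] GX: children G:{G}, X:{G} ∩→ {G}; cost 0
[col 5] QW: children Q:{C}, W:{G} ∪→ {C,G}; cost 1
[col 5] QWY: children QW:{C,G}, Y:{T} ∪→ {C,G,T}; cost 1
[col 5] GQWXY: children GX:{G}, QWY:{C,G,T} ∩→ {G}; cost 0
[col 6] GX: children G:{A}, X:{A} ∩→ {A}; cost 0
[col 6] QW: children Q:{A}, W:{C} ∪→ {A,C}; cost 1
[col 6] QWY: children QW:{A,C}, Y:{C} ∩→ {C}; cost 0
[col 6] GQWXY: children GX:{A}, QWY:{C} ∪→ {A,C}; cost 1
per-site changes: [3, 3, 2, 3, 2, 2, 2]; total = 17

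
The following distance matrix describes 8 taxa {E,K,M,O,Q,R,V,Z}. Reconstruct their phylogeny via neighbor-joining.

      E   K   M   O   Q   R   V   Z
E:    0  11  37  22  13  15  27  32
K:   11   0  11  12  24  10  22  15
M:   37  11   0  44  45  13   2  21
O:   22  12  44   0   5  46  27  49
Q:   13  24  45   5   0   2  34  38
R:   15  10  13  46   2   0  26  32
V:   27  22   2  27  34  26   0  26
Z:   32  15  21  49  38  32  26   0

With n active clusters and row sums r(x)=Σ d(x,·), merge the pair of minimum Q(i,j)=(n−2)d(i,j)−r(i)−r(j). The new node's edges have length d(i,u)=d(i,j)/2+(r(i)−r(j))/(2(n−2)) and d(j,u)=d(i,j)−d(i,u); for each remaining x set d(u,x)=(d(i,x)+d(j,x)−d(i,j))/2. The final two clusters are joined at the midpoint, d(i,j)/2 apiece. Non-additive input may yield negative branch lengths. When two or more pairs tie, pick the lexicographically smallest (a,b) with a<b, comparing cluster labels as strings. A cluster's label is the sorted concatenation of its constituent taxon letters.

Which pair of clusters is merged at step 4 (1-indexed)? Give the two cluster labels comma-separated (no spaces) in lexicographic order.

E,OQ

iteration 1: select O,Q (d=5, Q=-336); attach at lengths (37/6, -7/6); label the merged cluster OQ
  updated: d(E,OQ)=15, d(K,OQ)=31/2, d(M,OQ)=42, d(OQ,R)=43/2, d(OQ,V)=28, d(OQ,Z)=41
iteration 2: select M,V (d=2, Q=-247); attach at lengths (1/2, 3/2); label the merged cluster MV
  updated: d(E,MV)=31, d(K,MV)=31/2, d(MV,OQ)=34, d(MV,R)=37/2, d(MV,Z)=45/2
iteration 3: select MV,Z (d=45/2, Q=-174); attach at lengths (69/8, 111/8); label the merged cluster MVZ
  updated: d(E,MVZ)=81/4, d(K,MVZ)=4, d(MVZ,OQ)=105/4, d(MVZ,R)=14
iteration 4: select E,OQ (d=15, Q=-189/2); attach at lengths (14/3, 31/3); label the merged cluster EOQ
  updated: d(EOQ,K)=23/4, d(EOQ,MVZ)=63/4, d(EOQ,R)=43/4
iteration 5: select EOQ,R (d=43/4, Q=-91/2); attach at lengths (19/4, 6); label the merged cluster EOQR
  updated: d(EOQR,K)=5/2, d(EOQR,MVZ)=19/2
iteration 6: select EOQR,K (d=5/2, Q=-16); attach at lengths (4, -3/2); label the merged cluster EKOQR
  updated: d(EKOQR,MVZ)=11/2
iteration 7: select EKOQR,MVZ (d=11/2); attach at lengths (11/4, 11/4); label the merged cluster EKMOQRVZ
final tree: ((((E:14/3,(O:37/6,Q:-7/6):31/3):19/4,R:6):4,K:-3/2):11/4,((M:1/2,V:3/2):69/8,Z:111/8):11/4)
total length: 253/4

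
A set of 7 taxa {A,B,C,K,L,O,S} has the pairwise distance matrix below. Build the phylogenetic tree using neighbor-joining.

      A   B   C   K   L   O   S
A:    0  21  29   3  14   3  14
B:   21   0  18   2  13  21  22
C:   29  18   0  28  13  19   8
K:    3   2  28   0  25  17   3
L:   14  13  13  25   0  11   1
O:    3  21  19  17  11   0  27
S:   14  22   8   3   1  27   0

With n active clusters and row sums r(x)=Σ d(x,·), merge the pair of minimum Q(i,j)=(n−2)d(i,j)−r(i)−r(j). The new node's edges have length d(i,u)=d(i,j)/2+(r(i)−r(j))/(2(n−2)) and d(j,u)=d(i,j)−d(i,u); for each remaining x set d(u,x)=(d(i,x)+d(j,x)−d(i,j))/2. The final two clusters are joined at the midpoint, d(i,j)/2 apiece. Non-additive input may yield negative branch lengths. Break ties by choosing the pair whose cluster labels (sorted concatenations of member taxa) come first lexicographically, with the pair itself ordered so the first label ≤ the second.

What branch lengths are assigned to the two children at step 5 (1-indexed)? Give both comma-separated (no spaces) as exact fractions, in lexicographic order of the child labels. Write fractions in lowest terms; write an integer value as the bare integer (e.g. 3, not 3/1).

1. join A+O (d=3, Q=-167) ⇒ AO; edges |A|=1/10, |O|=29/10
  updated: d(AO,B)=39/2, d(AO,C)=45/2, d(AO,K)=17/2, d(AO,L)=11, d(AO,S)=19
2. join B+K (d=2, Q=-133) ⇒ BK; edges |B|=2, |K|=0
  updated: d(AO,BK)=13, d(BK,C)=22, d(BK,L)=18, d(BK,S)=23/2
3. join AO+BK (d=13, Q=-91) ⇒ ABKO; edges |AO|=20/3, |BK|=19/3
  updated: d(ABKO,C)=63/4, d(ABKO,L)=8, d(ABKO,S)=35/4
4. join ABKO+L (d=8, Q=-77/2) ⇒ ABKLO; edges |ABKO|=53/8, |L|=11/8
  updated: d(ABKLO,C)=83/8, d(ABKLO,S)=7/8
5. join ABKLO+C (d=83/8, Q=-77/4) ⇒ ABCKLO; edges |ABKLO|=13/8, |C|=35/4
  updated: d(ABCKLO,S)=-3/4
6. join ABCKLO+S (d=-3/4) ⇒ ABCKLOS; edges |ABCKLO|=-3/8, |S|=-3/8
final tree: (((((A:1/10,O:29/10):20/3,(B:2,K:0):19/3):53/8,L:11/8):13/8,C:35/4):-3/8,S:-3/8)
total length: 285/8

13/8,35/4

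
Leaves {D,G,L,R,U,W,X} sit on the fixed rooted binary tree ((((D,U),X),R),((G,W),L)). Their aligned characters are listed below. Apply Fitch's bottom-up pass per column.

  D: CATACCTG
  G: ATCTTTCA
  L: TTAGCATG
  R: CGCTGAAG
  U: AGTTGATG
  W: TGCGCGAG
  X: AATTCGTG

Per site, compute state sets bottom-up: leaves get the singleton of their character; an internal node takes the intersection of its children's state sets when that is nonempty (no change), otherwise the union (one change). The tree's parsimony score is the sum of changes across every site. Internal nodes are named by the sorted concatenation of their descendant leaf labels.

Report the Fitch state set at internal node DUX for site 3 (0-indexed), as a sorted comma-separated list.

T

site 0, node DU: D={C} ∪ U={A} → {A,C} (+1)
site 0, node DUX: DU={A,C} ∩ X={A} → {A} (+0)
site 0, node DRUX: DUX={A} ∪ R={C} → {A,C} (+1)
site 0, node GW: G={A} ∪ W={T} → {A,T} (+1)
site 0, node GLW: GW={A,T} ∩ L={T} → {T} (+0)
site 0, node DGLRUWX: DRUX={A,C} ∪ GLW={T} → {A,C,T} (+1)
site 1, node DU: D={A} ∪ U={G} → {A,G} (+1)
site 1, node DUX: DU={A,G} ∩ X={A} → {A} (+0)
site 1, node DRUX: DUX={A} ∪ R={G} → {A,G} (+1)
site 1, node GW: G={T} ∪ W={G} → {G,T} (+1)
site 1, node GLW: GW={G,T} ∩ L={T} → {T} (+0)
site 1, node DGLRUWX: DRUX={A,G} ∪ GLW={T} → {A,G,T} (+1)
site 2, node DU: D={T} ∩ U={T} → {T} (+0)
site 2, node DUX: DU={T} ∩ X={T} → {T} (+0)
site 2, node DRUX: DUX={T} ∪ R={C} → {C,T} (+1)
site 2, node GW: G={C} ∩ W={C} → {C} (+0)
site 2, node GLW: GW={C} ∪ L={A} → {A,C} (+1)
site 2, node DGLRUWX: DRUX={C,T} ∩ GLW={A,C} → {C} (+0)
site 3, node DU: D={A} ∪ U={T} → {A,T} (+1)
site 3, node DUX: DU={A,T} ∩ X={T} → {T} (+0)
site 3, node DRUX: DUX={T} ∩ R={T} → {T} (+0)
site 3, node GW: G={T} ∪ W={G} → {G,T} (+1)
site 3, node GLW: GW={G,T} ∩ L={G} → {G} (+0)
site 3, node DGLRUWX: DRUX={T} ∪ GLW={G} → {G,T} (+1)
site 4, node DU: D={C} ∪ U={G} → {C,G} (+1)
site 4, node DUX: DU={C,G} ∩ X={C} → {C} (+0)
site 4, node DRUX: DUX={C} ∪ R={G} → {C,G} (+1)
site 4, node GW: G={T} ∪ W={C} → {C,T} (+1)
site 4, node GLW: GW={C,T} ∩ L={C} → {C} (+0)
site 4, node DGLRUWX: DRUX={C,G} ∩ GLW={C} → {C} (+0)
site 5, node DU: D={C} ∪ U={A} → {A,C} (+1)
site 5, node DUX: DU={A,C} ∪ X={G} → {A,C,G} (+1)
site 5, node DRUX: DUX={A,C,G} ∩ R={A} → {A} (+0)
site 5, node GW: G={T} ∪ W={G} → {G,T} (+1)
site 5, node GLW: GW={G,T} ∪ L={A} → {A,G,T} (+1)
site 5, node DGLRUWX: DRUX={A} ∩ GLW={A,G,T} → {A} (+0)
site 6, node DU: D={T} ∩ U={T} → {T} (+0)
site 6, node DUX: DU={T} ∩ X={T} → {T} (+0)
site 6, node DRUX: DUX={T} ∪ R={A} → {A,T} (+1)
site 6, node GW: G={C} ∪ W={A} → {A,C} (+1)
site 6, node GLW: GW={A,C} ∪ L={T} → {A,C,T} (+1)
site 6, node DGLRUWX: DRUX={A,T} ∩ GLW={A,C,T} → {A,T} (+0)
site 7, node DU: D={G} ∩ U={G} → {G} (+0)
site 7, node DUX: DU={G} ∩ X={G} → {G} (+0)
site 7, node DRUX: DUX={G} ∩ R={G} → {G} (+0)
site 7, node GW: G={A} ∪ W={G} → {A,G} (+1)
site 7, node GLW: GW={A,G} ∩ L={G} → {G} (+0)
site 7, node DGLRUWX: DRUX={G} ∩ GLW={G} → {G} (+0)
per-site changes: [4, 4, 2, 3, 3, 4, 3, 1]; total = 24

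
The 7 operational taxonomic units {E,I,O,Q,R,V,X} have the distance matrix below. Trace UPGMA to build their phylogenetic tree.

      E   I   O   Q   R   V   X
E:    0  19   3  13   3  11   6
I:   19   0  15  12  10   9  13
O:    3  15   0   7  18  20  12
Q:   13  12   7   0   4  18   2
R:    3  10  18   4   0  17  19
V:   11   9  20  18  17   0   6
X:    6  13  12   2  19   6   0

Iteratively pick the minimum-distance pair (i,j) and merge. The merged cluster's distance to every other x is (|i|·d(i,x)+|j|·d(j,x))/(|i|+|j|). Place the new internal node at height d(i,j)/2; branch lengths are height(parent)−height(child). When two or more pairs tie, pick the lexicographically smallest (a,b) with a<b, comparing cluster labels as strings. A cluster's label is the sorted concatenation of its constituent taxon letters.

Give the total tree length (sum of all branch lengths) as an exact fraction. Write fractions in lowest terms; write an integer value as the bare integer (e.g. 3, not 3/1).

627/20

1. join Q+X (d=2) ⇒ QX; edges |Q|=1, |X|=1
  updated: d(E,QX)=19/2, d(I,QX)=25/2, d(O,QX)=19/2, d(QX,R)=23/2, d(QX,V)=12
2. join E+O (d=3) ⇒ EO; edges |E|=3/2, |O|=3/2
  updated: d(EO,I)=17, d(EO,QX)=19/2, d(EO,R)=21/2, d(EO,V)=31/2
3. join I+V (d=9) ⇒ IV; edges |I|=9/2, |V|=9/2
  updated: d(EO,IV)=65/4, d(IV,QX)=49/4, d(IV,R)=27/2
4. join EO+QX (d=19/2) ⇒ EOQX; edges |EO|=13/4, |QX|=15/4
  updated: d(EOQX,IV)=57/4, d(EOQX,R)=11
5. join EOQX+R (d=11) ⇒ EOQRX; edges |EOQX|=3/4, |R|=11/2
  updated: d(EOQRX,IV)=141/10
6. join EOQRX+IV (d=141/10) ⇒ EIOQRVX; edges |EOQRX|=31/20, |IV|=51/20
final tree: ((((E:3/2,O:3/2):13/4,(Q:1,X:1):15/4):3/4,R:11/2):31/20,(I:9/2,V:9/2):51/20)
total length: 627/20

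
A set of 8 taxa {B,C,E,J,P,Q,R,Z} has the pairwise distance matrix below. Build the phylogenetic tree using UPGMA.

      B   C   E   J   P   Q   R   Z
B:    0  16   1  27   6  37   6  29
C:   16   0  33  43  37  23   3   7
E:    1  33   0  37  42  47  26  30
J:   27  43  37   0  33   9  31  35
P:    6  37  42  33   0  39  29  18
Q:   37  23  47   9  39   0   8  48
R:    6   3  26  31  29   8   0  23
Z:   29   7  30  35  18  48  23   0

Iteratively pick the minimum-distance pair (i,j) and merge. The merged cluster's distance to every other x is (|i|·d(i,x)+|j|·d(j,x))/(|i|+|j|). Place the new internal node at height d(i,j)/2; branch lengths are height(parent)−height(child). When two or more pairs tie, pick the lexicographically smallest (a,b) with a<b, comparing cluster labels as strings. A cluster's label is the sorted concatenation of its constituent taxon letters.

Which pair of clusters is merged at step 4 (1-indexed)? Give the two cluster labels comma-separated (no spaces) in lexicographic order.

CR,Z

step 1: merge (B,E) at d=1; branch lengths B→1/2, E→1/2; new cluster BE
  updated: d(BE,C)=49/2, d(BE,J)=32, d(BE,P)=24, d(BE,Q)=42, d(BE,R)=16, d(BE,Z)=59/2
step 2: merge (C,R) at d=3; branch lengths C→3/2, R→3/2; new cluster CR
  updated: d(BE,CR)=81/4, d(CR,J)=37, d(CR,P)=33, d(CR,Q)=31/2, d(CR,Z)=15
step 3: merge (J,Q) at d=9; branch lengths J→9/2, Q→9/2; new cluster JQ
  updated: d(BE,JQ)=37, d(CR,JQ)=105/4, d(JQ,P)=36, d(JQ,Z)=83/2
step 4: merge (CR,Z) at d=15; branch lengths CR→6, Z→15/2; new cluster CRZ
  updated: d(BE,CRZ)=70/3, d(CRZ,JQ)=94/3, d(CRZ,P)=28
step 5: merge (BE,CRZ) at d=70/3; branch lengths BE→67/6, CRZ→25/6; new cluster BCERZ
  updated: d(BCERZ,JQ)=168/5, d(BCERZ,P)=132/5
step 6: merge (BCERZ,P) at d=132/5; branch lengths BCERZ→23/15, P→66/5; new cluster BCEPRZ
  updated: d(BCEPRZ,JQ)=34
step 7: merge (BCEPRZ,JQ) at d=34; branch lengths BCEPRZ→19/5, JQ→25/2; new cluster BCEJPQRZ
final tree: ((((B:1/2,E:1/2):67/6,((C:3/2,R:3/2):6,Z:15/2):25/6):23/15,P:66/5):19/5,(J:9/2,Q:9/2):25/2)
total length: 1093/15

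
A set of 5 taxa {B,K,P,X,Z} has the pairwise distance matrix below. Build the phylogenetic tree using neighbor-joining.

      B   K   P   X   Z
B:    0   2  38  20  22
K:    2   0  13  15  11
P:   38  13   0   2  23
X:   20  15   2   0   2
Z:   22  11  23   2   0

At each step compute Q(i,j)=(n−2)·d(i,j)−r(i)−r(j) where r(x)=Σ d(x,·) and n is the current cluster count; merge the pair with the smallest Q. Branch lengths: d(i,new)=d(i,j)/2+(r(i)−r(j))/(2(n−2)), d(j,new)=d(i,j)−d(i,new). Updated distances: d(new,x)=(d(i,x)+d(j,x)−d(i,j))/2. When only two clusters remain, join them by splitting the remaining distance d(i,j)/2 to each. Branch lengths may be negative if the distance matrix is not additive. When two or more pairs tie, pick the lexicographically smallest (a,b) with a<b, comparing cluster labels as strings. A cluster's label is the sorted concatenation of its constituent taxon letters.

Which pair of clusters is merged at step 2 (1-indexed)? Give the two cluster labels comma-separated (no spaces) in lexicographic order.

1. join B+K (d=2, Q=-117) ⇒ BK; edges |B|=47/6, |K|=-35/6
  updated: d(BK,P)=49/2, d(BK,X)=33/2, d(BK,Z)=31/2
2. join BK+Z (d=31/2, Q=-66) ⇒ BKZ; edges |BK|=47/4, |Z|=15/4
  updated: d(BKZ,P)=16, d(BKZ,X)=3/2
3. join BKZ+P (d=16, Q=-39/2) ⇒ BKPZ; edges |BKZ|=31/4, |P|=33/4
  updated: d(BKPZ,X)=-25/4
4. join BKPZ+X (d=-25/4) ⇒ BKPXZ; edges |BKPZ|=-25/8, |X|=-25/8
final tree: ((((B:47/6,K:-35/6):47/4,Z:15/4):31/4,P:33/4):-25/8,X:-25/8)
total length: 109/4

BK,Z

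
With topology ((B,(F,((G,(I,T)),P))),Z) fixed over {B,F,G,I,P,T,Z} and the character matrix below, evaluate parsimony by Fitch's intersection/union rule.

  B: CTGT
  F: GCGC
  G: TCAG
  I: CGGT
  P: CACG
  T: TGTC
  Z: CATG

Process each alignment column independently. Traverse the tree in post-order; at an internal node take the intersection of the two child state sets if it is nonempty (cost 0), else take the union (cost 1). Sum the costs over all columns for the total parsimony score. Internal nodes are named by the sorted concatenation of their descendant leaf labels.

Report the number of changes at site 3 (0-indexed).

4

site 0, node IT: I={C} ∪ T={T} → {C,T} (+1)
site 0, node GIT: G={T} ∩ IT={C,T} → {T} (+0)
site 0, node GIPT: GIT={T} ∪ P={C} → {C,T} (+1)
site 0, node FGIPT: F={G} ∪ GIPT={C,T} → {C,G,T} (+1)
site 0, node BFGIPT: B={C} ∩ FGIPT={C,G,T} → {C} (+0)
site 0, node BFGIPTZ: BFGIPT={C} ∩ Z={C} → {C} (+0)
site 1, node IT: I={G} ∩ T={G} → {G} (+0)
site 1, node GIT: G={C} ∪ IT={G} → {C,G} (+1)
site 1, node GIPT: GIT={C,G} ∪ P={A} → {A,C,G} (+1)
site 1, node FGIPT: F={C} ∩ GIPT={A,C,G} → {C} (+0)
site 1, node BFGIPT: B={T} ∪ FGIPT={C} → {C,T} (+1)
site 1, node BFGIPTZ: BFGIPT={C,T} ∪ Z={A} → {A,C,T} (+1)
site 2, node IT: I={G} ∪ T={T} → {G,T} (+1)
site 2, node GIT: G={A} ∪ IT={G,T} → {A,G,T} (+1)
site 2, node GIPT: GIT={A,G,T} ∪ P={C} → {A,C,G,T} (+1)
site 2, node FGIPT: F={G} ∩ GIPT={A,C,G,T} → {G} (+0)
site 2, node BFGIPT: B={G} ∩ FGIPT={G} → {G} (+0)
site 2, node BFGIPTZ: BFGIPT={G} ∪ Z={T} → {G,T} (+1)
site 3, node IT: I={T} ∪ T={C} → {C,T} (+1)
site 3, node GIT: G={G} ∪ IT={C,T} → {C,G,T} (+1)
site 3, node GIPT: GIT={C,G,T} ∩ P={G} → {G} (+0)
site 3, node FGIPT: F={C} ∪ GIPT={G} → {C,G} (+1)
site 3, node BFGIPT: B={T} ∪ FGIPT={C,G} → {C,G,T} (+1)
site 3, node BFGIPTZ: BFGIPT={C,G,T} ∩ Z={G} → {G} (+0)
per-site changes: [3, 4, 4, 4]; total = 15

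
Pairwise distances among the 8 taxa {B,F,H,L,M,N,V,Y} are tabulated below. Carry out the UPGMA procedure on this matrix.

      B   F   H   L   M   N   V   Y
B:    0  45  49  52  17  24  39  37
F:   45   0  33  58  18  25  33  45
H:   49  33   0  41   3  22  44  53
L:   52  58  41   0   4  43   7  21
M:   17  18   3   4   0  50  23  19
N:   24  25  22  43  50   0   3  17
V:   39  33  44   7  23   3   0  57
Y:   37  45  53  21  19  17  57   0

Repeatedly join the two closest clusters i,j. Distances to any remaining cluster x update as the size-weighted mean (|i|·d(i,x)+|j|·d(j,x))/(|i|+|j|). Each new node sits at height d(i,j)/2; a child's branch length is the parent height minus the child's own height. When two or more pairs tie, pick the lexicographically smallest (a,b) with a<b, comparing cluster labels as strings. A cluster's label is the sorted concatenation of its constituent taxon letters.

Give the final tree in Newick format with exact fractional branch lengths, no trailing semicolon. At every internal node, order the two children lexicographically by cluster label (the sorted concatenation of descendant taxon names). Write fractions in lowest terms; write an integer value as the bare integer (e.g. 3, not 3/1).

step 1: merge (H,M) at d=3; branch lengths H→3/2, M→3/2; new cluster HM
  updated: d(B,HM)=33, d(F,HM)=51/2, d(HM,L)=45/2, d(HM,N)=36, d(HM,V)=67/2, d(HM,Y)=36
step 2: merge (N,V) at d=3; branch lengths N→3/2, V→3/2; new cluster NV
  updated: d(B,NV)=63/2, d(F,NV)=29, d(HM,NV)=139/4, d(L,NV)=25, d(NV,Y)=37
step 3: merge (L,Y) at d=21; branch lengths L→21/2, Y→21/2; new cluster LY
  updated: d(B,LY)=89/2, d(F,LY)=103/2, d(HM,LY)=117/4, d(LY,NV)=31
step 4: merge (F,HM) at d=51/2; branch lengths F→51/4, HM→45/4; new cluster FHM
  updated: d(B,FHM)=37, d(FHM,LY)=110/3, d(FHM,NV)=197/6
step 5: merge (LY,NV) at d=31; branch lengths LY→5, NV→14; new cluster LNVY
  updated: d(B,LNVY)=38, d(FHM,LNVY)=139/4
step 6: merge (FHM,LNVY) at d=139/4; branch lengths FHM→37/8, LNVY→15/8; new cluster FHLMNVY
  updated: d(B,FHLMNVY)=263/7
step 7: merge (B,FHLMNVY) at d=263/7; branch lengths B→263/14, FHLMNVY→79/56; new cluster BFHLMNVY
final tree: (B:263/14,((F:51/4,(H:3/2,M:3/2):45/4):37/8,((L:21/2,Y:21/2):5,(N:3/2,V:3/2):14):15/8):79/56)
total length: 5415/56

(B:263/14,((F:51/4,(H:3/2,M:3/2):45/4):37/8,((L:21/2,Y:21/2):5,(N:3/2,V:3/2):14):15/8):79/56)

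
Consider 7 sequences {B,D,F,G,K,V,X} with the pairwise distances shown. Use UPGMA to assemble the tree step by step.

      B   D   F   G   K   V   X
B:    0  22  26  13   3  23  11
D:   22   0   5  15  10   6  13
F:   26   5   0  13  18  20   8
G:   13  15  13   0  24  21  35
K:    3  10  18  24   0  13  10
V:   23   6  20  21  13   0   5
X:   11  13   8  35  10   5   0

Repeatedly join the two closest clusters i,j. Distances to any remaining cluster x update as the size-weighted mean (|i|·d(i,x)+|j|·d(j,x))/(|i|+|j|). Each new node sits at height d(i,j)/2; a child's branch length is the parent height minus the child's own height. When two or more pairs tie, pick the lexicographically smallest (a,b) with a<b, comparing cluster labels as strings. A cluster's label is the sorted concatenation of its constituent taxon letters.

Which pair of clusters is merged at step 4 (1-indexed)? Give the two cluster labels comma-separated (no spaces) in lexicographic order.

step 1: merge (B,K) at d=3; branch lengths B→3/2, K→3/2; new cluster BK
  updated: d(BK,D)=16, d(BK,F)=22, d(BK,G)=37/2, d(BK,V)=18, d(BK,X)=21/2
step 2: merge (D,F) at d=5; branch lengths D→5/2, F→5/2; new cluster DF
  updated: d(BK,DF)=19, d(DF,G)=14, d(DF,V)=13, d(DF,X)=21/2
step 3: merge (V,X) at d=5; branch lengths V→5/2, X→5/2; new cluster VX
  updated: d(BK,VX)=57/4, d(DF,VX)=47/4, d(G,VX)=28
step 4: merge (DF,VX) at d=47/4; branch lengths DF→27/8, VX→27/8; new cluster DFVX
  updated: d(BK,DFVX)=133/8, d(DFVX,G)=21
step 5: merge (BK,DFVX) at d=133/8; branch lengths BK→109/16, DFVX→39/16; new cluster BDFKVX
  updated: d(BDFKVX,G)=121/6
step 6: merge (BDFKVX,G) at d=121/6; branch lengths BDFKVX→85/48, G→121/12; new cluster BDFGKVX
final tree: (((B:3/2,K:3/2):109/16,((D:5/2,F:5/2):27/8,(V:5/2,X:5/2):27/8):39/16):85/48,G:121/12)
total length: 1961/48

DF,VX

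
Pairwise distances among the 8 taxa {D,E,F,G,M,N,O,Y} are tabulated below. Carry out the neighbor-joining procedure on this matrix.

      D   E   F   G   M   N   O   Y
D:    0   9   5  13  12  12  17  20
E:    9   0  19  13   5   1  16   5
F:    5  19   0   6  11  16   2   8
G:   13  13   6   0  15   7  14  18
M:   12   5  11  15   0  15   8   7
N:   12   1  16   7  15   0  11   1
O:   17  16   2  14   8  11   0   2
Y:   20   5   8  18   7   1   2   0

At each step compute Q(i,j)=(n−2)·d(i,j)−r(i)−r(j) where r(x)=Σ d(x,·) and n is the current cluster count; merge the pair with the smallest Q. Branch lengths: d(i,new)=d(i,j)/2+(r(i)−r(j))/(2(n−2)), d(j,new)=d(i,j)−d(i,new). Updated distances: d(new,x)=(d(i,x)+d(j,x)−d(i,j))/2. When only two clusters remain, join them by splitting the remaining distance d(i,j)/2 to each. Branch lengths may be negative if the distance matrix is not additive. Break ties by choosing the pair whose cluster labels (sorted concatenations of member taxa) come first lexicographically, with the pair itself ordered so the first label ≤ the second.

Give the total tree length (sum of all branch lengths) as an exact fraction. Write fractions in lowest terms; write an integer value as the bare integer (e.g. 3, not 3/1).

1. join D+F (d=5, Q=-125) ⇒ DF; edges |D|=17/4, |F|=3/4
  updated: d(DF,E)=23/2, d(DF,G)=7, d(DF,M)=9, d(DF,N)=23/2, d(DF,O)=7, d(DF,Y)=23/2
2. join DF+G (d=7, Q=-193/2) ⇒ DFG; edges |DF|=37/20, |G|=103/20
  updated: d(DFG,E)=35/4, d(DFG,M)=17/2, d(DFG,N)=23/4, d(DFG,O)=7, d(DFG,Y)=45/4
3. join E+N (d=1, Q=-131/2) ⇒ EN; edges |E|=3/4, |N|=1/4
  updated: d(DFG,EN)=27/4, d(EN,M)=19/2, d(EN,O)=13, d(EN,Y)=5/2
4. join EN+Y (d=5/2, Q=-47) ⇒ ENY; edges |EN|=11/4, |Y|=-1/4
  updated: d(DFG,ENY)=31/4, d(ENY,M)=7, d(ENY,O)=25/4
5. join DFG+O (d=7, Q=-61/2) ⇒ DFGO; edges |DFG|=4, |O|=3
  updated: d(DFGO,ENY)=7/2, d(DFGO,M)=19/4
6. join DFGO+ENY (d=7/2, Q=-61/4) ⇒ DEFGNOY; edges |DFGO|=5/8, |ENY|=23/8
  updated: d(DEFGNOY,M)=33/8
7. join DEFGNOY+M (d=33/8) ⇒ DEFGMNOY; edges |DEFGNOY|=33/16, |M|=33/16
final tree: (((((D:17/4,F:3/4):37/20,G:103/20):4,O:3):5/8,((E:3/4,N:1/4):11/4,Y:-1/4):23/8):33/16,M:33/16)
total length: 241/8

241/8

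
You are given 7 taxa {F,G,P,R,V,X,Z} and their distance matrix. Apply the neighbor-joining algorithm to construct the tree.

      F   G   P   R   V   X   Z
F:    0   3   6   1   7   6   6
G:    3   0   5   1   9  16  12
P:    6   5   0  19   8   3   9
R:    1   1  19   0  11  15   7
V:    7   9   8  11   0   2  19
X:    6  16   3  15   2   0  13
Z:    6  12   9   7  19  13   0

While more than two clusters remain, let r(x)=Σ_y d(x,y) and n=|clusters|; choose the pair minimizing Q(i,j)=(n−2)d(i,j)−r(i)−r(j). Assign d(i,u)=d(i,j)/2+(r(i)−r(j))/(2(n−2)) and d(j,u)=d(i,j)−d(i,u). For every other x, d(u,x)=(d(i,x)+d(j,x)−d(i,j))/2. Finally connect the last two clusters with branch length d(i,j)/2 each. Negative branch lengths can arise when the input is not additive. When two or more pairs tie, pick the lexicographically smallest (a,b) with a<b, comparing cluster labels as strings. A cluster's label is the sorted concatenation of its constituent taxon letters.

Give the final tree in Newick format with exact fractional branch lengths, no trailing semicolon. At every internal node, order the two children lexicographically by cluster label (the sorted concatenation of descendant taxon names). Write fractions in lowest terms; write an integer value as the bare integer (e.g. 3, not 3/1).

iteration 1: select V,X (d=2, Q=-101); attach at lengths (11/10, 9/10); label the merged cluster VX
  updated: d(F,VX)=11/2, d(G,VX)=23/2, d(P,VX)=9/2, d(R,VX)=12, d(VX,Z)=15
iteration 2: select P,VX (d=9/2, Q=-74); attach at lengths (13/8, 23/8); label the merged cluster PVX
  updated: d(F,PVX)=7/2, d(G,PVX)=6, d(PVX,R)=53/4, d(PVX,Z)=39/4
iteration 3: select G,R (d=1, Q=-165/4); attach at lengths (11/24, 13/24); label the merged cluster GR
  updated: d(F,GR)=3/2, d(GR,PVX)=73/8, d(GR,Z)=9
iteration 4: select F,GR (d=3/2, Q=-221/8); attach at lengths (-45/32, 93/32); label the merged cluster FGR
  updated: d(FGR,PVX)=89/16, d(FGR,Z)=27/4
iteration 5: select FGR,PVX (d=89/16, Q=-353/16); attach at lengths (41/32, 137/32); label the merged cluster FGPRVX
  updated: d(FGPRVX,Z)=175/32
iteration 6: select FGPRVX,Z (d=175/32); attach at lengths (175/64, 175/64); label the merged cluster FGPRVXZ
final tree: (((F:-45/32,(G:11/24,R:13/24):93/32):41/32,(P:13/8,(V:11/10,X:9/10):23/8):137/32):175/64,Z:175/64)
total length: 641/32

(((F:-45/32,(G:11/24,R:13/24):93/32):41/32,(P:13/8,(V:11/10,X:9/10):23/8):137/32):175/64,Z:175/64)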